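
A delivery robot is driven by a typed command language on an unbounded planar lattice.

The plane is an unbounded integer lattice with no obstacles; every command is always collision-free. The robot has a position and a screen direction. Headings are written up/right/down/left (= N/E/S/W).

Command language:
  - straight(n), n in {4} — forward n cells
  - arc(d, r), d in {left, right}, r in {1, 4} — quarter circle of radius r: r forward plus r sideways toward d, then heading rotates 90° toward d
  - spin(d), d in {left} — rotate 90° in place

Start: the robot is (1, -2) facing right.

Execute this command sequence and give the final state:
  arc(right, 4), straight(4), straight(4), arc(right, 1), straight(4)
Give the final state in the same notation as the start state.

begin: (1, -2) facing right
step 1 (arc(right, 4)): (5, -6) facing down
step 2 (straight(4)): (5, -10) facing down
step 3 (straight(4)): (5, -14) facing down
step 4 (arc(right, 1)): (4, -15) facing left
step 5 (straight(4)): (0, -15) facing left

(0, -15) facing left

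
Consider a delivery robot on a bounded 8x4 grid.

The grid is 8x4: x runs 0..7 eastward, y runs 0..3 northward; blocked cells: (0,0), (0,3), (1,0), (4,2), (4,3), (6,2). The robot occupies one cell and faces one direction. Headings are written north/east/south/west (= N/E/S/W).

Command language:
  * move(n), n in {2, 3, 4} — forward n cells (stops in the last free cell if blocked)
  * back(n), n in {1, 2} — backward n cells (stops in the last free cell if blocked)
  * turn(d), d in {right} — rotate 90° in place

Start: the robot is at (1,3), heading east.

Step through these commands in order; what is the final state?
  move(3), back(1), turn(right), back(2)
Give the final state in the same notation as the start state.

from: at (1,3), heading east
[1] after move(3): at (3,3), heading east
[2] after back(1): at (2,3), heading east
[3] after turn(right): at (2,3), heading south
[4] after back(2): at (2,3), heading south

at (2,3), heading south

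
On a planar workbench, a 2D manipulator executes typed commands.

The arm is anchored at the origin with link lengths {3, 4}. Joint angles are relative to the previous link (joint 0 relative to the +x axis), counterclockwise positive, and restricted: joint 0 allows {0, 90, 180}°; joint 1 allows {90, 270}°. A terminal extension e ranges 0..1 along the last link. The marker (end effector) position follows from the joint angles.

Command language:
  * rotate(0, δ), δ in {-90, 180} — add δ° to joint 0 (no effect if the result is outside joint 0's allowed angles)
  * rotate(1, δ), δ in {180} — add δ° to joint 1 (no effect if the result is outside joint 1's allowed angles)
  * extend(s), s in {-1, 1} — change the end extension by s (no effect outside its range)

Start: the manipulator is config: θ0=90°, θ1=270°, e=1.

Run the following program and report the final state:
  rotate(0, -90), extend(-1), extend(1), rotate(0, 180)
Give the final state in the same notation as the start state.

config: θ0=180°, θ1=270°, e=1

begin: config: θ0=90°, θ1=270°, e=1
1. rotate(0, -90) → config: θ0=0°, θ1=270°, e=1
2. extend(-1) → config: θ0=0°, θ1=270°, e=0
3. extend(1) → config: θ0=0°, θ1=270°, e=1
4. rotate(0, 180) → config: θ0=180°, θ1=270°, e=1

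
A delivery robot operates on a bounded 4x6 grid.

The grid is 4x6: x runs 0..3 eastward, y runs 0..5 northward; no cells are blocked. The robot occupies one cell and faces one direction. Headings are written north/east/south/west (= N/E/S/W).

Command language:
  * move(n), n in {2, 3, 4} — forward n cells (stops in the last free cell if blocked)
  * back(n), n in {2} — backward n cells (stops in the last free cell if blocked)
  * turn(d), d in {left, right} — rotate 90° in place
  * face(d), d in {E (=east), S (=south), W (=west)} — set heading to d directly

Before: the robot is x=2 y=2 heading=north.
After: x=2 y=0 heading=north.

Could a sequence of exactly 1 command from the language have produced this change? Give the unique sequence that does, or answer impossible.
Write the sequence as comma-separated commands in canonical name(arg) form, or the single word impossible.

key: still facing N — the one step turns nothing
begin: x=2 y=2 heading=north
t=1 back(2) ⇒ x=2 y=0 heading=north
uniquely the one of 9 1-step routes that fits.

back(2)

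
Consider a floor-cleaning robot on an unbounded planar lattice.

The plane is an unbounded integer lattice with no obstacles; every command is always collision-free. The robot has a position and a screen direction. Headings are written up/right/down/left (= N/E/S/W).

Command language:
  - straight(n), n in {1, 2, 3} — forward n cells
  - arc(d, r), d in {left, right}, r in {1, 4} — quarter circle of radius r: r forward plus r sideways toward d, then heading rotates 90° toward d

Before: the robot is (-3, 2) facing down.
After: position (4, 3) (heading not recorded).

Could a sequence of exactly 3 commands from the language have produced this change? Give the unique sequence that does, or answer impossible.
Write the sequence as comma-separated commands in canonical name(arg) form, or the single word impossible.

key: running arc(left, 1) before arc(left, 4) would end elsewhere — order is forced
begin: (-3, 2) facing down
1. arc(left, 4) → (1, -2) facing right
2. arc(left, 4) → (5, 2) facing up
3. arc(left, 1) → (4, 3) facing left
no rival 3-sequence matches.

arc(left, 4), arc(left, 4), arc(left, 1)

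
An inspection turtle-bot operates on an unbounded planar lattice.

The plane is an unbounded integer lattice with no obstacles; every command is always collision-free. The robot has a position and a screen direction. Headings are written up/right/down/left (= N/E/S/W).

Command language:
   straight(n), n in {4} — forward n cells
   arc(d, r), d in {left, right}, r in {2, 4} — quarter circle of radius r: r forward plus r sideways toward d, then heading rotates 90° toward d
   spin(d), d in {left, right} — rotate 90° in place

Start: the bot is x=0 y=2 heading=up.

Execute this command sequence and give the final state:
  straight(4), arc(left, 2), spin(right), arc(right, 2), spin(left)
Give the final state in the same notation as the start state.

t0: x=0 y=2 heading=up
step 1 (straight(4)): x=0 y=6 heading=up
step 2 (arc(left, 2)): x=-2 y=8 heading=left
step 3 (spin(right)): x=-2 y=8 heading=up
step 4 (arc(right, 2)): x=0 y=10 heading=right
step 5 (spin(left)): x=0 y=10 heading=up

x=0 y=10 heading=up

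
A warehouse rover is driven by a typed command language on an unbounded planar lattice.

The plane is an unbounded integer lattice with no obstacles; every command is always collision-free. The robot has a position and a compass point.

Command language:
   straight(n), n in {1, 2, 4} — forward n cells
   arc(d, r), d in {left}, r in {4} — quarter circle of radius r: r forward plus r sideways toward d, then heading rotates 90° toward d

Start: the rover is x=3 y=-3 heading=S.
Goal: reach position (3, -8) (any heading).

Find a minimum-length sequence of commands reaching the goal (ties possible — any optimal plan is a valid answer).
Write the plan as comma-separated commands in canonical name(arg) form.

straight(1), straight(4)

begin: x=3 y=-3 heading=S
t=1 straight(1) ⇒ x=3 y=-4 heading=S
t=2 straight(4) ⇒ x=3 y=-8 heading=S
no 1-step plan works, so 2 is optimal.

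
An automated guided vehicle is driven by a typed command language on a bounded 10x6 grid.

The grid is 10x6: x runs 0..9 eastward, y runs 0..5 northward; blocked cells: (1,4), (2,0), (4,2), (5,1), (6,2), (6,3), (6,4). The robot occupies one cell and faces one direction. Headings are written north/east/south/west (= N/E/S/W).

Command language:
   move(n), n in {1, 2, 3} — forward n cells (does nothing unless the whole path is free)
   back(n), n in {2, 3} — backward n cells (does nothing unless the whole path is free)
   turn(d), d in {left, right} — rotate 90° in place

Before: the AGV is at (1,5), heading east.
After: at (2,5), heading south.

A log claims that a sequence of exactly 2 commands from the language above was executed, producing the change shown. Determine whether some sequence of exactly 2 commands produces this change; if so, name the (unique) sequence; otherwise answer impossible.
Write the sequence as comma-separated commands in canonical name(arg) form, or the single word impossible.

move(1), turn(right)

key: cell and facing (now S) both changed — the 2 commands mix motion and turning
t0: at (1,5), heading east
t=1 move(1) ⇒ at (2,5), heading east
t=2 turn(right) ⇒ at (2,5), heading south
uniquely the one of 49 2-step routes that fits.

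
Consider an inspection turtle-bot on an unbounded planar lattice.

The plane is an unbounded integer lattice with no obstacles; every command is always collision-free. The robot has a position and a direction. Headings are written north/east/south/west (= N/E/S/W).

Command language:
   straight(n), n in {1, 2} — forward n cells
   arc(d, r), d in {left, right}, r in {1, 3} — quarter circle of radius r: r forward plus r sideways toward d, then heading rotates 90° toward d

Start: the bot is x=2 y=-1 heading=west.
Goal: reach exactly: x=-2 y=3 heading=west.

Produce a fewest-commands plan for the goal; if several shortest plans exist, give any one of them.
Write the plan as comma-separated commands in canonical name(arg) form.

arc(right, 3), arc(left, 1)

from: x=2 y=-1 heading=west
step 1 (arc(right, 3)): x=-1 y=2 heading=north
step 2 (arc(left, 1)): x=-2 y=3 heading=west
no 1-step plan works, so 2 is optimal.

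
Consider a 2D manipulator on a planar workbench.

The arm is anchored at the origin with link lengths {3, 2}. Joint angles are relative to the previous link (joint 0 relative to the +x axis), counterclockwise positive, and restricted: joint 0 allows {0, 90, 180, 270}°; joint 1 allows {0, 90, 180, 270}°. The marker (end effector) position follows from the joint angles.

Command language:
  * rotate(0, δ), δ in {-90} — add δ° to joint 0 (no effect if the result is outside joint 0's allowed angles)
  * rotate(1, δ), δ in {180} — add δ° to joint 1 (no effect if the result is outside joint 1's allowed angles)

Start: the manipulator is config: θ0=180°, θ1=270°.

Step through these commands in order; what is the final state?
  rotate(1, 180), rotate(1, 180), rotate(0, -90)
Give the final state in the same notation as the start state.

config: θ0=90°, θ1=270°

begin: config: θ0=180°, θ1=270°
[1] after rotate(1, 180): config: θ0=180°, θ1=90°
[2] after rotate(1, 180): config: θ0=180°, θ1=270°
[3] after rotate(0, -90): config: θ0=90°, θ1=270°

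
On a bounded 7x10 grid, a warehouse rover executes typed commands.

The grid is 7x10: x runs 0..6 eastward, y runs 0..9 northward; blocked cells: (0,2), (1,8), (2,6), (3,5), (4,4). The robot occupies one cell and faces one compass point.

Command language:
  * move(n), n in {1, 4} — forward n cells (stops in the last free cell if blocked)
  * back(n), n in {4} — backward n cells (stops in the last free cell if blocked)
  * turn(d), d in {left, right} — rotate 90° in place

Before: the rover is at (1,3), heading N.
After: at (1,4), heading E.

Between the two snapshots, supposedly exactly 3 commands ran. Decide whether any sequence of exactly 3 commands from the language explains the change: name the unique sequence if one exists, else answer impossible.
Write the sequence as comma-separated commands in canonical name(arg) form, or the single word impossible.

key: position moved to (1,4) AND the heading swung to E — translation plus rotation needed
t0: at (1,3), heading N
[1] after back(4): at (1,0), heading N
[2] after move(4): at (1,4), heading N
[3] after turn(right): at (1,4), heading E
all 125 alternatives checked — unique.

back(4), move(4), turn(right)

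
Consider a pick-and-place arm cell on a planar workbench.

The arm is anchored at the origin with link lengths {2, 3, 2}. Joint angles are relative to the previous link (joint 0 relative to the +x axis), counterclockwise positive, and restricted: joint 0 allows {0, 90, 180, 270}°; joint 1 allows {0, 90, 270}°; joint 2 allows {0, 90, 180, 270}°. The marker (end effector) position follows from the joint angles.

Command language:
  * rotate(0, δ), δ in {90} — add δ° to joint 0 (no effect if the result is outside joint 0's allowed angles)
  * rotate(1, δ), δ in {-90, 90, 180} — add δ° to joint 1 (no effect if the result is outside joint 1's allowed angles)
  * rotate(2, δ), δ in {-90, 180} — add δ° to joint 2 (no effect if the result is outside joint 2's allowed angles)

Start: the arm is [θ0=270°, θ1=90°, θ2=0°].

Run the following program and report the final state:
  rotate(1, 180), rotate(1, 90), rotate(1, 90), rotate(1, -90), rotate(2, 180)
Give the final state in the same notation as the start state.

[θ0=270°, θ1=0°, θ2=180°]

start: [θ0=270°, θ1=90°, θ2=0°]
step 1 (rotate(1, 180)): [θ0=270°, θ1=270°, θ2=0°]
step 2 (rotate(1, 90)): [θ0=270°, θ1=0°, θ2=0°]
step 3 (rotate(1, 90)): [θ0=270°, θ1=90°, θ2=0°]
step 4 (rotate(1, -90)): [θ0=270°, θ1=0°, θ2=0°]
step 5 (rotate(2, 180)): [θ0=270°, θ1=0°, θ2=180°]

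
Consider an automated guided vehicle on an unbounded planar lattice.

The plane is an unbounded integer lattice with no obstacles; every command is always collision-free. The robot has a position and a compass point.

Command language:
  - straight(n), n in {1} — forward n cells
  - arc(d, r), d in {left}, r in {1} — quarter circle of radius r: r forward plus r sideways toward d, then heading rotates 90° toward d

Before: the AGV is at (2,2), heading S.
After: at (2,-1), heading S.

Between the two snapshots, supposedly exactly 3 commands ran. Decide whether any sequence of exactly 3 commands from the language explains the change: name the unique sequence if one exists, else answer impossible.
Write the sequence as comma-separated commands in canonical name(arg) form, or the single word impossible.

key: heading stays S — no command in the sequence turns
start: at (2,2), heading S
[1] after straight(1): at (2,1), heading S
[2] after straight(1): at (2,0), heading S
[3] after straight(1): at (2,-1), heading S
no rival 3-sequence matches.

straight(1), straight(1), straight(1)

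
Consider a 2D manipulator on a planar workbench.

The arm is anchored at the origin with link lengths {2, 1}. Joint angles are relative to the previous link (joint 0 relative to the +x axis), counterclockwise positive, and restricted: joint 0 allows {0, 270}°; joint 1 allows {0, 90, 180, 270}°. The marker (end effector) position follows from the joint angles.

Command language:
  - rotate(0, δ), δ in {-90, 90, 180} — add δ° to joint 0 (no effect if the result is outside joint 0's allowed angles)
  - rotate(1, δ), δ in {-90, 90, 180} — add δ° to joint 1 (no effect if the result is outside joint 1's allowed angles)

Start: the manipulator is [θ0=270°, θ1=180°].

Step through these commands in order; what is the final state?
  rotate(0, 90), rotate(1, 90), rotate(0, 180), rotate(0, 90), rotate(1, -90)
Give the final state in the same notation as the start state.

begin: [θ0=270°, θ1=180°]
step 1 (rotate(0, 90)): [θ0=0°, θ1=180°]
step 2 (rotate(1, 90)): [θ0=0°, θ1=270°]
step 3 (rotate(0, 180)): [θ0=0°, θ1=270°]
step 4 (rotate(0, 90)): [θ0=0°, θ1=270°]
step 5 (rotate(1, -90)): [θ0=0°, θ1=180°]

[θ0=0°, θ1=180°]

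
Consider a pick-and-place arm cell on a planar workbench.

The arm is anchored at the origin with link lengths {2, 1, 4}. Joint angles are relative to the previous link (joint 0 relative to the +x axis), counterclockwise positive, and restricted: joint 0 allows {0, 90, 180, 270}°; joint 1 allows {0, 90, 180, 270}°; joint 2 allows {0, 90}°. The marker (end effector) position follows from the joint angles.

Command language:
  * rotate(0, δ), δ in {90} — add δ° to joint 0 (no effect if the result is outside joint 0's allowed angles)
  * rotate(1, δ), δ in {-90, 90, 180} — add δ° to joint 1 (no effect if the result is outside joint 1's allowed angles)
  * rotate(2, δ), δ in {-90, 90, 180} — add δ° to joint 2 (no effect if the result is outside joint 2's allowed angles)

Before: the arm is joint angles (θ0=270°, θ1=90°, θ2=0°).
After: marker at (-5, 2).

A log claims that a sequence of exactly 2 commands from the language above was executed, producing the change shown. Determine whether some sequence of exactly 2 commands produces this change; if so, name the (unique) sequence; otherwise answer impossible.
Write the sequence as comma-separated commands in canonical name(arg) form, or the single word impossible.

start: joint angles (θ0=270°, θ1=90°, θ2=0°)
step 1 (rotate(0, 90)): joint angles (θ0=0°, θ1=90°, θ2=0°)
step 2 (rotate(0, 90)): joint angles (θ0=90°, θ1=90°, θ2=0°)
all 49 alternatives checked — unique.

rotate(0, 90), rotate(0, 90)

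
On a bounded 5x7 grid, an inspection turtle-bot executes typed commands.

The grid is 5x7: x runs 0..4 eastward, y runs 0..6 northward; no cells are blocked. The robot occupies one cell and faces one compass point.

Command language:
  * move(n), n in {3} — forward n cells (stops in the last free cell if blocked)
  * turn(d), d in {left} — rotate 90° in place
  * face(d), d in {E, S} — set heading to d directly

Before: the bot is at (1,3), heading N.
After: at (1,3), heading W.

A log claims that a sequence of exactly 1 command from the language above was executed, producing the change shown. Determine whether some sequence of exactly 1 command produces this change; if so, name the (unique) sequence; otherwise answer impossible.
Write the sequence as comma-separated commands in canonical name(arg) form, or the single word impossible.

turn(left)

key: parked at (1,3) the whole time — nothing moves the robot
initial: at (1,3), heading N
t=1 turn(left) ⇒ at (1,3), heading W
uniquely the one of 4 1-step routes that fits.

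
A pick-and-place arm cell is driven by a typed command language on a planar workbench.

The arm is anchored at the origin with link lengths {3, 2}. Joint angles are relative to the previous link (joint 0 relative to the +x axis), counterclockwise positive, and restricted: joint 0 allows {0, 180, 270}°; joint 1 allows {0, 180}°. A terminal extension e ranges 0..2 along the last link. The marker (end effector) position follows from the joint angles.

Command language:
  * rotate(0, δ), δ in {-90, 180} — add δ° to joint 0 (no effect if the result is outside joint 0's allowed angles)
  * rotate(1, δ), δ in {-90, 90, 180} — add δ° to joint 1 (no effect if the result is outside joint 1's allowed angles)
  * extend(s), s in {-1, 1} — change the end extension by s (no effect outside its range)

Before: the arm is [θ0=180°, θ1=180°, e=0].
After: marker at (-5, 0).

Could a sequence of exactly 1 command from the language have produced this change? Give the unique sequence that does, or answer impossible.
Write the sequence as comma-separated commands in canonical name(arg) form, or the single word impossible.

rotate(1, 180)

from: [θ0=180°, θ1=180°, e=0]
[1] after rotate(1, 180): [θ0=180°, θ1=0°, e=0]
uniquely the one of 7 1-step routes that fits.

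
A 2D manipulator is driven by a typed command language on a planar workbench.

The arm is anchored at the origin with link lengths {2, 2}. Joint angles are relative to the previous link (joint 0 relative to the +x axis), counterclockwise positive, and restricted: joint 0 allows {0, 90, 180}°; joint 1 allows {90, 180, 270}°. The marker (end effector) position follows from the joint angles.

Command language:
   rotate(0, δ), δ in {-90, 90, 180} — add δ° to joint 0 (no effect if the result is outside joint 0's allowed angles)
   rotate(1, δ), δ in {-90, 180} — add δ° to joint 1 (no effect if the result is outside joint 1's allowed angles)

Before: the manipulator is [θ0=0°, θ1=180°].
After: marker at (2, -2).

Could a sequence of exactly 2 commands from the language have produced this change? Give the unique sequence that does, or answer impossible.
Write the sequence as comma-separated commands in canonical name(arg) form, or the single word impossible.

key: order matters: swapping rotate(1, -90) and rotate(1, 180) lands elsewhere
initial: [θ0=0°, θ1=180°]
[1] after rotate(1, -90): [θ0=0°, θ1=90°]
[2] after rotate(1, 180): [θ0=0°, θ1=270°]
no other 2-command option fits: unique.

rotate(1, -90), rotate(1, 180)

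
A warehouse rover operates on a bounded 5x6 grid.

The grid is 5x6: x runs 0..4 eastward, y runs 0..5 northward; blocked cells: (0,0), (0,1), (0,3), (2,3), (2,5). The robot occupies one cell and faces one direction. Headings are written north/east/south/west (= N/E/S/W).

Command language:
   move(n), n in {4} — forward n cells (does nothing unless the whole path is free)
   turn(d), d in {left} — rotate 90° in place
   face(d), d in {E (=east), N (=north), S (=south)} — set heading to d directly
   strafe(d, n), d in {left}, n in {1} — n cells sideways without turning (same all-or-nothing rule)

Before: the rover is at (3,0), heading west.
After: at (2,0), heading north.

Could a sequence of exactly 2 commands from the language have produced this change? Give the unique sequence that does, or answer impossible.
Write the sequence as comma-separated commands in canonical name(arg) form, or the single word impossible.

face(N), strafe(left, 1)

key: position moved to (2,0) AND the heading swung to N — translation plus rotation needed
start: at (3,0), heading west
t=1 face(N) ⇒ at (3,0), heading north
t=2 strafe(left, 1) ⇒ at (2,0), heading north
uniquely the one of 36 2-step routes that fits.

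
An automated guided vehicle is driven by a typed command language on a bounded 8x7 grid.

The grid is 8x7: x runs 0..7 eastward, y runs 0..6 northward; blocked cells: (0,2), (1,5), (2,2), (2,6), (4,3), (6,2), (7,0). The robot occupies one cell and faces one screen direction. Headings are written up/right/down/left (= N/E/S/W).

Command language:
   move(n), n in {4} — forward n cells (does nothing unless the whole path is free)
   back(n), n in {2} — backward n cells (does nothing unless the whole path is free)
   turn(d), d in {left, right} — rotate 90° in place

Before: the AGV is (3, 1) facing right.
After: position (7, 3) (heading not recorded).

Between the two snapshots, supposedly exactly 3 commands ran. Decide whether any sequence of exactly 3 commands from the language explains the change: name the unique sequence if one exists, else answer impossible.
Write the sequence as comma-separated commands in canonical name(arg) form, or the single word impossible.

key: running back(2) before move(4) would end elsewhere — order is forced
start: (3, 1) facing right
t=1 move(4) ⇒ (7, 1) facing right
t=2 turn(right) ⇒ (7, 1) facing down
t=3 back(2) ⇒ (7, 3) facing down
uniquely the one of 64 3-step routes that fits.

move(4), turn(right), back(2)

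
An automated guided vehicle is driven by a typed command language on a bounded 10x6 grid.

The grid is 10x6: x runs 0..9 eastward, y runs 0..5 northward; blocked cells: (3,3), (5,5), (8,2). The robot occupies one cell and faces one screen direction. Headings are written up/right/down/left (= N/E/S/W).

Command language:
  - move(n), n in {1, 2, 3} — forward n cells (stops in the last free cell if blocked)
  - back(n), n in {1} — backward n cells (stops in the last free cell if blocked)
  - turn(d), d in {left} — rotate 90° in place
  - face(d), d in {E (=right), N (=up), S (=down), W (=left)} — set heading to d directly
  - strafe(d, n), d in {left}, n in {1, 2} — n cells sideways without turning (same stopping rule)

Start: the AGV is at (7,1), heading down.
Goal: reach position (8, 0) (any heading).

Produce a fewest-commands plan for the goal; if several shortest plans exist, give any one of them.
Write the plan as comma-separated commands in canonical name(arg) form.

move(3), strafe(left, 1)

begin: at (7,1), heading down
[1] after move(3): at (7,0), heading down
[2] after strafe(left, 1): at (8,0), heading down
shorter routes all fall short; 2 is best.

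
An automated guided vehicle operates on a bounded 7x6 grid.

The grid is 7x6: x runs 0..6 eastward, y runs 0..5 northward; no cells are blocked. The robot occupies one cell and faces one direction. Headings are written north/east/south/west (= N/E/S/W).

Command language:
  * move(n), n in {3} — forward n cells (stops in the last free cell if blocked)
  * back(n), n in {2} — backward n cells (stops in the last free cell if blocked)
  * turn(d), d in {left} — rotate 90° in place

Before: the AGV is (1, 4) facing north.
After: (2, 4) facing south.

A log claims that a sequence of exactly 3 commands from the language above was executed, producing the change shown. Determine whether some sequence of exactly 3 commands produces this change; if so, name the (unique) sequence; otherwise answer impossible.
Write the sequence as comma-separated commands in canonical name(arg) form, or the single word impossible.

impossible

no 3-step route produces this change.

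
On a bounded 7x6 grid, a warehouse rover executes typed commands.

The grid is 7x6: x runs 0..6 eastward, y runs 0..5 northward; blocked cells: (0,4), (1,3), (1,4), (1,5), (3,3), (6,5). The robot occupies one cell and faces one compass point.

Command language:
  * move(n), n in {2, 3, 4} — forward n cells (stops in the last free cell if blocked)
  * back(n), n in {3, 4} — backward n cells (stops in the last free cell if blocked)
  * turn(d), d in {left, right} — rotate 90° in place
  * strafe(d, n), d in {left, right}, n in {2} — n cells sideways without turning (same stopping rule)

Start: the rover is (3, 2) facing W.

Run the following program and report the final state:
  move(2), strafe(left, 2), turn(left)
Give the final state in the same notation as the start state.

start: (3, 2) facing W
t=1 move(2) ⇒ (1, 2) facing W
t=2 strafe(left, 2) ⇒ (1, 0) facing W
t=3 turn(left) ⇒ (1, 0) facing S

(1, 0) facing S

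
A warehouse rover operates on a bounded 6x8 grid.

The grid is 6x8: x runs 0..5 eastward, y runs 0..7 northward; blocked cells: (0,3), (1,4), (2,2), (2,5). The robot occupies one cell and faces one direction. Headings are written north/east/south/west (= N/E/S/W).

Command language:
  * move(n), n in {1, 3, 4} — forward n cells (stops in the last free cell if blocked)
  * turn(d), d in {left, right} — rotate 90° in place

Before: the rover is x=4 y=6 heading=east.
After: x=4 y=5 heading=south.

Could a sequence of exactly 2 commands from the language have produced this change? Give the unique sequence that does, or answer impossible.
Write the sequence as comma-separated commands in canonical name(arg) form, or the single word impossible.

turn(right), move(1)

key: order matters: swapping turn(right) and move(1) lands elsewhere
initial: x=4 y=6 heading=east
step 1 (turn(right)): x=4 y=6 heading=south
step 2 (move(1)): x=4 y=5 heading=south
no rival 2-sequence matches.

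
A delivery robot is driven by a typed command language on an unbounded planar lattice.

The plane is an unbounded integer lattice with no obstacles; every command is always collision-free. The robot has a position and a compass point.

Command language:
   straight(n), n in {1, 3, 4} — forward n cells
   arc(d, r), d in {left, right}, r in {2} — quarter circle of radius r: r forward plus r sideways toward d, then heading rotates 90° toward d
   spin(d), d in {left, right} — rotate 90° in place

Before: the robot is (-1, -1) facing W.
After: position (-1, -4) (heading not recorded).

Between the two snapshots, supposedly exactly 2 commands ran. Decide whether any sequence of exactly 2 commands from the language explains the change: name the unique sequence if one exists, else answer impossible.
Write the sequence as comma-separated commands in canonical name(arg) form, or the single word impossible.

spin(left), straight(3)

key: order matters: swapping spin(left) and straight(3) lands elsewhere
begin: (-1, -1) facing W
t=1 spin(left) ⇒ (-1, -1) facing S
t=2 straight(3) ⇒ (-1, -4) facing S
no rival 2-sequence matches.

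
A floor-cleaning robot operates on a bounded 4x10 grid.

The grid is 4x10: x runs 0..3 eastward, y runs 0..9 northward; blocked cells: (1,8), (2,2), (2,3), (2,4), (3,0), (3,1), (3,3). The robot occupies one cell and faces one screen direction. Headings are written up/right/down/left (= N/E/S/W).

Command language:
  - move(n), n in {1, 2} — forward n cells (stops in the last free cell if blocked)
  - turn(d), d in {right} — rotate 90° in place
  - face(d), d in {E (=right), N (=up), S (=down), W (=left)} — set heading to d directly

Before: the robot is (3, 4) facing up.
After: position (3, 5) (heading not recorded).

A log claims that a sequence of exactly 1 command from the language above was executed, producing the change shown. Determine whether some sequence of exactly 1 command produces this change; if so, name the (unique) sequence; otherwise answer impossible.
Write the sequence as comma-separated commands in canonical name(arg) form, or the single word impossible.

move(1)

begin: (3, 4) facing up
1. move(1) → (3, 5) facing up
no other 1-command option fits: unique.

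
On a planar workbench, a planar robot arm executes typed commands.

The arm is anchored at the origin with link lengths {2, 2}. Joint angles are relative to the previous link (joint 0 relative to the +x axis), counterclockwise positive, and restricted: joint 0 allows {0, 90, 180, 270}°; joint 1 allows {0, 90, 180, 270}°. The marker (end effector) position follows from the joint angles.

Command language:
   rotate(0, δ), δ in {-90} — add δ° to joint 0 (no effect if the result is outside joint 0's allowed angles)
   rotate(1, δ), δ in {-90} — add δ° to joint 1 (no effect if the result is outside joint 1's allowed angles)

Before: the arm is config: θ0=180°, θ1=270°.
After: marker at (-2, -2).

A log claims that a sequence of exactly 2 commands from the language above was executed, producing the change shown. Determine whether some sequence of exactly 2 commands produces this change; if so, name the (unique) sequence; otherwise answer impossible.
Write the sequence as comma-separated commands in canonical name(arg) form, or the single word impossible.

t0: config: θ0=180°, θ1=270°
[1] after rotate(1, -90): config: θ0=180°, θ1=180°
[2] after rotate(1, -90): config: θ0=180°, θ1=90°
all 4 alternatives checked — unique.

rotate(1, -90), rotate(1, -90)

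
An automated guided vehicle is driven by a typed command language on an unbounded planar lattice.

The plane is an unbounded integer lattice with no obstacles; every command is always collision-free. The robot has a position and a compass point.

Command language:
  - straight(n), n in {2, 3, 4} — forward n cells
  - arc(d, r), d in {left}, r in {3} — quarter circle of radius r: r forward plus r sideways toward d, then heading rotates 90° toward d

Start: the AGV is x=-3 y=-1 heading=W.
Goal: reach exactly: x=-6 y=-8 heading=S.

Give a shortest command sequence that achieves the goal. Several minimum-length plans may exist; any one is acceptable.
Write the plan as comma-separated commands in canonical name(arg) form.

start: x=-3 y=-1 heading=W
t=1 arc(left, 3) ⇒ x=-6 y=-4 heading=S
t=2 straight(4) ⇒ x=-6 y=-8 heading=S
nothing shorter than 2 reaches the goal.

arc(left, 3), straight(4)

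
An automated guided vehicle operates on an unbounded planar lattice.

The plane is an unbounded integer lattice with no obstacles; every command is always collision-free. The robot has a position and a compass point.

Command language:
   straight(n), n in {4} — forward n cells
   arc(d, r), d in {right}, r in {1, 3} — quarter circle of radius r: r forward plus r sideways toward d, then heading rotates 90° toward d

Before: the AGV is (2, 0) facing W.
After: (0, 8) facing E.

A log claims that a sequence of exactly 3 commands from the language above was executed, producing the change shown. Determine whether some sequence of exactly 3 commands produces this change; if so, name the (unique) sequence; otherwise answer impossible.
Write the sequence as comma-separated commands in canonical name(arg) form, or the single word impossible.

key: running arc(right, 1) before arc(right, 3) would end elsewhere — order is forced
t0: (2, 0) facing W
[1] after arc(right, 3): (-1, 3) facing N
[2] after straight(4): (-1, 7) facing N
[3] after arc(right, 1): (0, 8) facing E
all 27 alternatives checked — unique.

arc(right, 3), straight(4), arc(right, 1)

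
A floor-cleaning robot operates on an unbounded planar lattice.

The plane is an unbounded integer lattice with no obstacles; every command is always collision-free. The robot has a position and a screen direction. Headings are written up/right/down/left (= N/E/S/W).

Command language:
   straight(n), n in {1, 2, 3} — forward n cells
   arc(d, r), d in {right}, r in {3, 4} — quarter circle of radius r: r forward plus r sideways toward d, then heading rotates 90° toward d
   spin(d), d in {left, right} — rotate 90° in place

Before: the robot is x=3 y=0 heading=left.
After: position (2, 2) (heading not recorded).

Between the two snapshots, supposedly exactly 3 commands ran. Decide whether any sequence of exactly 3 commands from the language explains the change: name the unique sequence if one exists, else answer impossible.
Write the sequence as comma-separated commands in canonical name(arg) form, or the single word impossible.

straight(1), spin(right), straight(2)

key: order matters: swapping straight(1) and straight(2) lands elsewhere
initial: x=3 y=0 heading=left
step 1 (straight(1)): x=2 y=0 heading=left
step 2 (spin(right)): x=2 y=0 heading=up
step 3 (straight(2)): x=2 y=2 heading=up
no rival 3-sequence matches.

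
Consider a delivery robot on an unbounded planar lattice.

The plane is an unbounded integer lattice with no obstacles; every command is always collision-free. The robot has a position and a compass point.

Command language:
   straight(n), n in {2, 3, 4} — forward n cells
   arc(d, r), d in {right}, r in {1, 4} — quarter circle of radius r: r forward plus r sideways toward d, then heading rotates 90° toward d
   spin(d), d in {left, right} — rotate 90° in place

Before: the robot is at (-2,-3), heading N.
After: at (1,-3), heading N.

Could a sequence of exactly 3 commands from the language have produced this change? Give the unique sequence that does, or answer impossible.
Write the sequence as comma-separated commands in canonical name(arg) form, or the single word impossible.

key: order matters: swapping spin(right) and spin(left) lands elsewhere
from: at (-2,-3), heading N
1. spin(right) → at (-2,-3), heading E
2. straight(3) → at (1,-3), heading E
3. spin(left) → at (1,-3), heading N
uniquely the one of 343 3-step routes that fits.

spin(right), straight(3), spin(left)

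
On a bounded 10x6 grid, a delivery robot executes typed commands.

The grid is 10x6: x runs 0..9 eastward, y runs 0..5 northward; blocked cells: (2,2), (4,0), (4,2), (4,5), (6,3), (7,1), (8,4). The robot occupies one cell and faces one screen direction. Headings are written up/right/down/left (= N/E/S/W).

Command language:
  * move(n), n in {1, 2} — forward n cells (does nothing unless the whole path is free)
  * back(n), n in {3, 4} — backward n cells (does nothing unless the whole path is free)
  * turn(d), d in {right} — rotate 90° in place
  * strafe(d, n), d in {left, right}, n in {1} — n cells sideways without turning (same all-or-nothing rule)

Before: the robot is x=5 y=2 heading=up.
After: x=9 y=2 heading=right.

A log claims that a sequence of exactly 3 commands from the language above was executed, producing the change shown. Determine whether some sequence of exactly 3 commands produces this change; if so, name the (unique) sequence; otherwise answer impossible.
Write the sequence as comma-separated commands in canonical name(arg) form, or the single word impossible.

turn(right), move(2), move(2)

key: running move(2) before turn(right) would end elsewhere — order is forced
start: x=5 y=2 heading=up
step 1 (turn(right)): x=5 y=2 heading=right
step 2 (move(2)): x=7 y=2 heading=right
step 3 (move(2)): x=9 y=2 heading=right
no rival 3-sequence matches.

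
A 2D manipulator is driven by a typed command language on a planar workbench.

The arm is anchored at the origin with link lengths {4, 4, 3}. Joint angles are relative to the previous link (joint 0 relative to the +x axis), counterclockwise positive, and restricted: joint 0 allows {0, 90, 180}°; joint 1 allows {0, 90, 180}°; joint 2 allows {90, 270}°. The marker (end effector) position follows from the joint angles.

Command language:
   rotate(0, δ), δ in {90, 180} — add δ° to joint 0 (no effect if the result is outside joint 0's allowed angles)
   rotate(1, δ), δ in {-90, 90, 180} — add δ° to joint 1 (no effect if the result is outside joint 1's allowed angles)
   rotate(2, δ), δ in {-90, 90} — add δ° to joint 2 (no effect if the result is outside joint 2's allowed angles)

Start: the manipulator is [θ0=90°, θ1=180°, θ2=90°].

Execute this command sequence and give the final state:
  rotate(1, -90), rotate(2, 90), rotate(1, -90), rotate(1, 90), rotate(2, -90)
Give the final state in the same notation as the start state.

[θ0=90°, θ1=90°, θ2=90°]

initial: [θ0=90°, θ1=180°, θ2=90°]
[1] after rotate(1, -90): [θ0=90°, θ1=90°, θ2=90°]
[2] after rotate(2, 90): [θ0=90°, θ1=90°, θ2=90°]
[3] after rotate(1, -90): [θ0=90°, θ1=0°, θ2=90°]
[4] after rotate(1, 90): [θ0=90°, θ1=90°, θ2=90°]
[5] after rotate(2, -90): [θ0=90°, θ1=90°, θ2=90°]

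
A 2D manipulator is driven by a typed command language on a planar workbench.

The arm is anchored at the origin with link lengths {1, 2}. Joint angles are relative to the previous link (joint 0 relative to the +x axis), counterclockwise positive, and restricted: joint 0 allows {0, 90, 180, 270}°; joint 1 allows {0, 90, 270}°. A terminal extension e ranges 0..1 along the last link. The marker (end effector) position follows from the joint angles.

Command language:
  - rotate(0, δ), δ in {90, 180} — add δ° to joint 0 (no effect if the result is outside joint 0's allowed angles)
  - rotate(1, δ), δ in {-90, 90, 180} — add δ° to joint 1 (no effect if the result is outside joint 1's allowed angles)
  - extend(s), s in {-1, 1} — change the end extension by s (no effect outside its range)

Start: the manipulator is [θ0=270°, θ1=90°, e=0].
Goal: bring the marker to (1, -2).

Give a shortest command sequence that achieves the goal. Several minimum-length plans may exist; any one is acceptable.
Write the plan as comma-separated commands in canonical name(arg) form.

begin: [θ0=270°, θ1=90°, e=0]
1. rotate(1, 180) → [θ0=270°, θ1=270°, e=0]
2. rotate(0, 90) → [θ0=0°, θ1=270°, e=0]
nothing shorter than 2 reaches the goal.

rotate(1, 180), rotate(0, 90)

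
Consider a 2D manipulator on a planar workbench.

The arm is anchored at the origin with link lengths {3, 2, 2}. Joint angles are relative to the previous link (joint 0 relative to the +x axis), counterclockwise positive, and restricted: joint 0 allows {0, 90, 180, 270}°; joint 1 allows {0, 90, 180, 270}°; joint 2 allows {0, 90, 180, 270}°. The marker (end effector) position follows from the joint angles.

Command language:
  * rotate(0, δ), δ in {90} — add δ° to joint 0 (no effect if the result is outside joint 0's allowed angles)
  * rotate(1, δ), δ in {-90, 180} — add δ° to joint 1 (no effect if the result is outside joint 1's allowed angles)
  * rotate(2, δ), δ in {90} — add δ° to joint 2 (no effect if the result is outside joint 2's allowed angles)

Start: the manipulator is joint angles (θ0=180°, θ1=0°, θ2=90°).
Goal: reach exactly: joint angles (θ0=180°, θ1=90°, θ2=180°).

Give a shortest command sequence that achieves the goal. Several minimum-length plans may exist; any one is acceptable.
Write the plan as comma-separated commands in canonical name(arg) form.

rotate(2, 90), rotate(1, -90), rotate(1, 180)

initial: joint angles (θ0=180°, θ1=0°, θ2=90°)
1. rotate(2, 90) → joint angles (θ0=180°, θ1=0°, θ2=180°)
2. rotate(1, -90) → joint angles (θ0=180°, θ1=270°, θ2=180°)
3. rotate(1, 180) → joint angles (θ0=180°, θ1=90°, θ2=180°)
no 2-step plan works, so 3 is optimal.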